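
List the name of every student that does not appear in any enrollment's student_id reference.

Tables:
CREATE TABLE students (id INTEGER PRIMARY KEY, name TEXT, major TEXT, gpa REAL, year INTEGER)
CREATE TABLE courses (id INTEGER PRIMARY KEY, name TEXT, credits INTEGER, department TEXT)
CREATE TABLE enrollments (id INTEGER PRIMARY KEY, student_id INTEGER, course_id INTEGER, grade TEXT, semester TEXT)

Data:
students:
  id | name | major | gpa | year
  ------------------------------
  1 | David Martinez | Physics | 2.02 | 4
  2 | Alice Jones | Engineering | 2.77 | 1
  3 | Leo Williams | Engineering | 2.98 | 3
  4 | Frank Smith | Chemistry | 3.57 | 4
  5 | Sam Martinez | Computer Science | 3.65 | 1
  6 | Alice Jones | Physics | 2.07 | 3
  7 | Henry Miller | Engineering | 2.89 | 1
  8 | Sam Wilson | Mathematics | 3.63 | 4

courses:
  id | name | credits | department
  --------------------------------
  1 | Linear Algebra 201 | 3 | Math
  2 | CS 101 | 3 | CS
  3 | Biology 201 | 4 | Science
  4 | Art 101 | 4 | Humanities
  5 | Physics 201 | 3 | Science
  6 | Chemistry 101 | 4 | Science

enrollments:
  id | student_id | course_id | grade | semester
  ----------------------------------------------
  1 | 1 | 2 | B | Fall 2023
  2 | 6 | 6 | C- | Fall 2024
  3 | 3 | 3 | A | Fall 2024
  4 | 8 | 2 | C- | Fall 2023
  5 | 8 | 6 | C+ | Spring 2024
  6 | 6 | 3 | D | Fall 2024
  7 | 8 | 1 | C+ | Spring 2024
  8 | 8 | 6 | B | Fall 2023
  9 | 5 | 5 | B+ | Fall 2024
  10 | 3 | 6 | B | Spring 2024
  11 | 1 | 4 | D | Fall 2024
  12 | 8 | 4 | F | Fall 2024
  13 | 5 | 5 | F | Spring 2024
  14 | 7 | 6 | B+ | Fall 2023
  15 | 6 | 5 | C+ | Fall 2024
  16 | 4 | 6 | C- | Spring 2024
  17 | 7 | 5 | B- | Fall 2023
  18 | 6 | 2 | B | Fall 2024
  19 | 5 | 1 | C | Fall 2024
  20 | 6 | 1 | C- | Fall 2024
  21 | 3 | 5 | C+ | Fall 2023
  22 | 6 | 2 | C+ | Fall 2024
SELECT p.name FROM students p LEFT JOIN enrollments c ON c.student_id = p.id WHERE c.id IS NULL

Execution result:
Alice Jones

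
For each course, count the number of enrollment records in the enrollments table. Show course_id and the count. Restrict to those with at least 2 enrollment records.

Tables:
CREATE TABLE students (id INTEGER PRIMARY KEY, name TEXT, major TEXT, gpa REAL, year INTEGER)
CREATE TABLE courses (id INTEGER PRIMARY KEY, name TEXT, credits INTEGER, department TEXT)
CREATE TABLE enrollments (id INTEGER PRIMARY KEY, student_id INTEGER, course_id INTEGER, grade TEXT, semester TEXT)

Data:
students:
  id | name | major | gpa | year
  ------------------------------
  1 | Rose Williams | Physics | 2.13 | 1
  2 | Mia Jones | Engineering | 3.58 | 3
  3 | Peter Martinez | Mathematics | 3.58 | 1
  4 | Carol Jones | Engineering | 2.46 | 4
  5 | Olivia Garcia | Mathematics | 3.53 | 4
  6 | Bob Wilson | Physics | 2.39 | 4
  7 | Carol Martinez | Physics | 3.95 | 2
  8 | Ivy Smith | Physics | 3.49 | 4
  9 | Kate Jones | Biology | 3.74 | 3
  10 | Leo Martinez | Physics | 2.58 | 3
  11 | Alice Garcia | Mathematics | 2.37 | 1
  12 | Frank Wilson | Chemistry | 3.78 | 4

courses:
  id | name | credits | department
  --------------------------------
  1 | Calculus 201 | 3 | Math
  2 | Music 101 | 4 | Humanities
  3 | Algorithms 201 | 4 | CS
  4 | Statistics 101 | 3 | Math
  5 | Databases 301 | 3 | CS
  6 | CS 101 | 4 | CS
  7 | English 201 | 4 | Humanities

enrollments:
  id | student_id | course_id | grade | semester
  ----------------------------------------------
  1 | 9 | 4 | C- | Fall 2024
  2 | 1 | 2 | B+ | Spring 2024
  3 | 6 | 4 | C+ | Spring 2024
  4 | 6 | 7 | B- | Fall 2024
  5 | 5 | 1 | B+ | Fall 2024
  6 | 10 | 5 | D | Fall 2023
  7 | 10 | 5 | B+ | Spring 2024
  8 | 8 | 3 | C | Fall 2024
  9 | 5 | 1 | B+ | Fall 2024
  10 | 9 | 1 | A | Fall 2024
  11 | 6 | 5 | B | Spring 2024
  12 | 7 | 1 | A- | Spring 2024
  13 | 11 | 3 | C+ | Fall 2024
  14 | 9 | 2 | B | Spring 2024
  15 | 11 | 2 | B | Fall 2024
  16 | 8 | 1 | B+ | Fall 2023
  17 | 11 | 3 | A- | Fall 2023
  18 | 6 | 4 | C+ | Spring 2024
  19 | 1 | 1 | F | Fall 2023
SELECT course_id, COUNT(*) AS enrollment_count FROM enrollments GROUP BY course_id HAVING COUNT(*) >= 2

Execution result:
course_id | enrollment_count
1 | 6
2 | 3
3 | 3
4 | 3
5 | 3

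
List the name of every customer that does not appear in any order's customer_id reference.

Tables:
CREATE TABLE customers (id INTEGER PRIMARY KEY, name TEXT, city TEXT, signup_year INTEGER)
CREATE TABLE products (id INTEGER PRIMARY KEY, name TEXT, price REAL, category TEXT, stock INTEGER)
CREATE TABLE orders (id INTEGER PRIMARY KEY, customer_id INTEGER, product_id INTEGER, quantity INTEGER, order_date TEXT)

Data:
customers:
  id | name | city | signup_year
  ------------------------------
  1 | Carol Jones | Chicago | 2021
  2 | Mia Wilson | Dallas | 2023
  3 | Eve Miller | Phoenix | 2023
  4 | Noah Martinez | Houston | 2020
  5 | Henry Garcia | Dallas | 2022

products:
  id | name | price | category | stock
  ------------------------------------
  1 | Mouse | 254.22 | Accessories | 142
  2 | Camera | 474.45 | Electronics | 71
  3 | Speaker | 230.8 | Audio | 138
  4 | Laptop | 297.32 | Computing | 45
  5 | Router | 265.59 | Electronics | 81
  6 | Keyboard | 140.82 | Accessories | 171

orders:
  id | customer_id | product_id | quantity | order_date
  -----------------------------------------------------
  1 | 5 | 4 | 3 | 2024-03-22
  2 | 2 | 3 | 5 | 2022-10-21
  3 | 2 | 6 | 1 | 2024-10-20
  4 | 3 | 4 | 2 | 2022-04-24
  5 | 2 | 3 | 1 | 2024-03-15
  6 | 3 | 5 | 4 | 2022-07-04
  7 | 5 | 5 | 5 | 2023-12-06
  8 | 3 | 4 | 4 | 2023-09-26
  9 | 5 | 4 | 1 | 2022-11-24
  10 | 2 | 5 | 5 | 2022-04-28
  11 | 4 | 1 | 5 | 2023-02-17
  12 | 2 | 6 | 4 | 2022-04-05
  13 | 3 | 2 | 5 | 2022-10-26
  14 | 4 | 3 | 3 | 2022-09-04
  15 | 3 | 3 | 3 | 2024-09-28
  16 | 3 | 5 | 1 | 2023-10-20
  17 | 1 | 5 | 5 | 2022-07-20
SELECT p.name FROM customers p LEFT JOIN orders c ON c.customer_id = p.id WHERE c.id IS NULL

Execution result:
(no rows)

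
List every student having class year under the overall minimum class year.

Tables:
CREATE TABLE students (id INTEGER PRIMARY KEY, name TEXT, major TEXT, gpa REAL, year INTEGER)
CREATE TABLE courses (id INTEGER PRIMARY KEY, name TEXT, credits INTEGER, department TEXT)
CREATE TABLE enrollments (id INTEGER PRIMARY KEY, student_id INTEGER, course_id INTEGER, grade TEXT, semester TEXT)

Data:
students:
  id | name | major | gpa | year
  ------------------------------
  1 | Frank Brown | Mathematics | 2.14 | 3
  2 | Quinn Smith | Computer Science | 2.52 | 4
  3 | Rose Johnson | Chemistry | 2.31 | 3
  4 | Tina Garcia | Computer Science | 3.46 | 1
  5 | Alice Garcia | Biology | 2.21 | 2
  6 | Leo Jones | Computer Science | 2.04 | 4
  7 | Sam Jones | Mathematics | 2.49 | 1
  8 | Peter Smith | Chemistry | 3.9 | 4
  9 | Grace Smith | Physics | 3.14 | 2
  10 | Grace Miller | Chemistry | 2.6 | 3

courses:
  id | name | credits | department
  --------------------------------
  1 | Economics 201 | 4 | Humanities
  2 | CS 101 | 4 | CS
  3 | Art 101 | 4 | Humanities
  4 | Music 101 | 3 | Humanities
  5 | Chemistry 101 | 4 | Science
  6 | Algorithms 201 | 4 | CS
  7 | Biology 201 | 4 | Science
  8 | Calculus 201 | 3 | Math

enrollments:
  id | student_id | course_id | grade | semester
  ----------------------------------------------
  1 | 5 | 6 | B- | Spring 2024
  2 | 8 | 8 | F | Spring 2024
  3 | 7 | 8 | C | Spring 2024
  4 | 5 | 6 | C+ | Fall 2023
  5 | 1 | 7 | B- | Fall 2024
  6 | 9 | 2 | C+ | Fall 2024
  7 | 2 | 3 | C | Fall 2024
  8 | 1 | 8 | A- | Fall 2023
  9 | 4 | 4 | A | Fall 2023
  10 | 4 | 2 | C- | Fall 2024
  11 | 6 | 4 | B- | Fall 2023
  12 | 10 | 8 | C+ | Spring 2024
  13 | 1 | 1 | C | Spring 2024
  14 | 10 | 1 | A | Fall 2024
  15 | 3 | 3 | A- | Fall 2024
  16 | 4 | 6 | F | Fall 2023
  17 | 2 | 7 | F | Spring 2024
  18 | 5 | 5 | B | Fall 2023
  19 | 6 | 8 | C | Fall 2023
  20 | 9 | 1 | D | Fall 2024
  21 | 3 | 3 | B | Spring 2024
SELECT name, year FROM students WHERE year < (SELECT MIN(year) FROM students)

Execution result:
(no rows)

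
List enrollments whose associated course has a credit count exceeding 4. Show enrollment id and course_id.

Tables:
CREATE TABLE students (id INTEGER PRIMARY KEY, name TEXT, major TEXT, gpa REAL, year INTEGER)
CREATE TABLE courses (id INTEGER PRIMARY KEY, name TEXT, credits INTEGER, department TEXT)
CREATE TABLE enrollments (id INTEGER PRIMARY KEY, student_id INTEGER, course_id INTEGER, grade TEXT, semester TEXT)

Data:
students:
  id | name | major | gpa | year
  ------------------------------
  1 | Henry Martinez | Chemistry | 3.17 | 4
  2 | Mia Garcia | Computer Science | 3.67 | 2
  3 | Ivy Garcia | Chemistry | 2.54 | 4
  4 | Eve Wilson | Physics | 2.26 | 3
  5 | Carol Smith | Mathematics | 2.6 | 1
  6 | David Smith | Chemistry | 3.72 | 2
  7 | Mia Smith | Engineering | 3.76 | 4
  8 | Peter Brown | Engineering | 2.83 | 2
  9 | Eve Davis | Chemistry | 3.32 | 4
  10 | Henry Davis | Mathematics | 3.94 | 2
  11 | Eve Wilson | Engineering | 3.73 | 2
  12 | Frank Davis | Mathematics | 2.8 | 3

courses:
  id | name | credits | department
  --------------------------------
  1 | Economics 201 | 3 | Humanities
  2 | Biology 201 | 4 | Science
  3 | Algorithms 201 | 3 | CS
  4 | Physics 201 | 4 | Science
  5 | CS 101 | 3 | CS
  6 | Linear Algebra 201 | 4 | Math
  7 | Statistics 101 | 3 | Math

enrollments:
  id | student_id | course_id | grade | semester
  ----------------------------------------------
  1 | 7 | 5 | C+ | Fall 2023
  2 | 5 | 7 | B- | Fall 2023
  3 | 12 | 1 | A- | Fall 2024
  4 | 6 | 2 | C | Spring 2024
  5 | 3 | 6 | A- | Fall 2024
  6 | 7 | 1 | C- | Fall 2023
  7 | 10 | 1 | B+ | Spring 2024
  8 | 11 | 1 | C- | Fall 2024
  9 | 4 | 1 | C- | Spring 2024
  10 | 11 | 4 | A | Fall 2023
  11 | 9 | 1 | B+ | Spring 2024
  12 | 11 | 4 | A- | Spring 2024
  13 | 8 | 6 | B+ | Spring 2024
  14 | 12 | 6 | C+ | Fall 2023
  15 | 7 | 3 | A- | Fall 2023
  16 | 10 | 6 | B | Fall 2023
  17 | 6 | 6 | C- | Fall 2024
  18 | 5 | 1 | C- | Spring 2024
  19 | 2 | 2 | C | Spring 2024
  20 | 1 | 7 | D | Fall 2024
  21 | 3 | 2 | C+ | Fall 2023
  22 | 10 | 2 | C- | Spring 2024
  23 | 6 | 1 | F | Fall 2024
SELECT id, course_id FROM enrollments WHERE course_id IN (SELECT id FROM courses WHERE credits > 4)

Execution result:
(no rows)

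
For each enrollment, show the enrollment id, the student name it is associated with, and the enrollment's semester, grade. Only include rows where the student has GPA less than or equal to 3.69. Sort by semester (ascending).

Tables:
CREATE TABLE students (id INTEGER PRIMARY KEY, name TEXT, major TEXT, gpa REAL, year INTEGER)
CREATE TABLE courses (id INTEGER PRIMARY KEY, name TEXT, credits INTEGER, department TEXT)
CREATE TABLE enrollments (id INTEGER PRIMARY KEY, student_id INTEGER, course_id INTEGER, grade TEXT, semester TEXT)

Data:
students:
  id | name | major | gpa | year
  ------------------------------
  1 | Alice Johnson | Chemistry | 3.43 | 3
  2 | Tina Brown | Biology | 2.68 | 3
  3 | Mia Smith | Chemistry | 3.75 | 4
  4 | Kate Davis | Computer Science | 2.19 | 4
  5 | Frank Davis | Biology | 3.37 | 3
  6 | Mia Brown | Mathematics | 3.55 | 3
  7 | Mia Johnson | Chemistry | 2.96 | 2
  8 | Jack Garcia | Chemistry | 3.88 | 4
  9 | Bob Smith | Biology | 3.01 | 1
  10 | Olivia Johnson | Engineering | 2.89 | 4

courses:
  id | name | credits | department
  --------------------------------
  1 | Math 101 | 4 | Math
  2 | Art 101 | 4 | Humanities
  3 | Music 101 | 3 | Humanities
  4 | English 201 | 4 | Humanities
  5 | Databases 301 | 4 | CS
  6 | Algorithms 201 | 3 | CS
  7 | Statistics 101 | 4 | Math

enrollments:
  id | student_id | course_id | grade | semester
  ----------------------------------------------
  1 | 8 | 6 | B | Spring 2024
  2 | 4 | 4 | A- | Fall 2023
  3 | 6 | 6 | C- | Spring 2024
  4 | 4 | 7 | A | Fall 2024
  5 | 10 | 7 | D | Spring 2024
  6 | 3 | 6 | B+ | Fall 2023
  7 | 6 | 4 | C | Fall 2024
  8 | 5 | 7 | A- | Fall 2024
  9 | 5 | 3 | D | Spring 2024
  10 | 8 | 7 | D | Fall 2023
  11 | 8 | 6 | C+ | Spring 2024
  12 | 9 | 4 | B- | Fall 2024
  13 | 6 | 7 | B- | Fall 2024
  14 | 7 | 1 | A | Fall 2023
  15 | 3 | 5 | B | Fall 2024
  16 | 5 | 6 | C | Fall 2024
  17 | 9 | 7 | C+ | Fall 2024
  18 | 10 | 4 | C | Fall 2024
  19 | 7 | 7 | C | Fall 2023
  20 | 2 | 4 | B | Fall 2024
SELECT c.id, p.name AS student, c.semester, c.grade FROM enrollments c JOIN students p ON c.student_id = p.id WHERE p.gpa <= 3.69 ORDER BY c.semester ASC

Execution result:
id | student | semester | grade
2 | Kate Davis | Fall 2023 | A-
14 | Mia Johnson | Fall 2023 | A
19 | Mia Johnson | Fall 2023 | C
4 | Kate Davis | Fall 2024 | A
7 | Mia Brown | Fall 2024 | C
8 | Frank Davis | Fall 2024 | A-
12 | Bob Smith | Fall 2024 | B-
13 | Mia Brown | Fall 2024 | B-
16 | Frank Davis | Fall 2024 | C
17 | Bob Smith | Fall 2024 | C+
18 | Olivia Johnson | Fall 2024 | C
20 | Tina Brown | Fall 2024 | B
3 | Mia Brown | Spring 2024 | C-
5 | Olivia Johnson | Spring 2024 | D
9 | Frank Davis | Spring 2024 | D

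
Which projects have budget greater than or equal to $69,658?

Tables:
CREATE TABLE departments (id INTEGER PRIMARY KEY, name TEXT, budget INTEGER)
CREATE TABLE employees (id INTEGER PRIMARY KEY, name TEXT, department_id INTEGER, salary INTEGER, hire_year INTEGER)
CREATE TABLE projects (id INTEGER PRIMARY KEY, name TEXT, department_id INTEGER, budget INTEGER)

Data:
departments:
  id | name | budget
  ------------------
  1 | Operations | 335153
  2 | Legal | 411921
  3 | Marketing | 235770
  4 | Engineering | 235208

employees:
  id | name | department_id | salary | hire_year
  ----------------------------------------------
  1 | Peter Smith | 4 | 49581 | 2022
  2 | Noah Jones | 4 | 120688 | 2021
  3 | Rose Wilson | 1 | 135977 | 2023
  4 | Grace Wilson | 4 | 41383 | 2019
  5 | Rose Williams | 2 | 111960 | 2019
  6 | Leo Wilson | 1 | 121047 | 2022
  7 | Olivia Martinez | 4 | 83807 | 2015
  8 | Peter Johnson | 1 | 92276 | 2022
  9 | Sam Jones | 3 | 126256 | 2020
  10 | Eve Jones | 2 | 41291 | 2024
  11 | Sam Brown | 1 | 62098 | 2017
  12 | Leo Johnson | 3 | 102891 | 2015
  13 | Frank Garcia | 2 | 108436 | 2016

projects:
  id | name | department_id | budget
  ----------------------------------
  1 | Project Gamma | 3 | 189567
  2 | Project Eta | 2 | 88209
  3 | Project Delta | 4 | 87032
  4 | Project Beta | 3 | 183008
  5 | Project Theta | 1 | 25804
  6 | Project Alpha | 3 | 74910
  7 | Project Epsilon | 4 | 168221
SELECT name, budget FROM projects WHERE budget >= 69658

Execution result:
name | budget
Project Gamma | 189567
Project Eta | 88209
Project Delta | 87032
Project Beta | 183008
Project Alpha | 74910
Project Epsilon | 168221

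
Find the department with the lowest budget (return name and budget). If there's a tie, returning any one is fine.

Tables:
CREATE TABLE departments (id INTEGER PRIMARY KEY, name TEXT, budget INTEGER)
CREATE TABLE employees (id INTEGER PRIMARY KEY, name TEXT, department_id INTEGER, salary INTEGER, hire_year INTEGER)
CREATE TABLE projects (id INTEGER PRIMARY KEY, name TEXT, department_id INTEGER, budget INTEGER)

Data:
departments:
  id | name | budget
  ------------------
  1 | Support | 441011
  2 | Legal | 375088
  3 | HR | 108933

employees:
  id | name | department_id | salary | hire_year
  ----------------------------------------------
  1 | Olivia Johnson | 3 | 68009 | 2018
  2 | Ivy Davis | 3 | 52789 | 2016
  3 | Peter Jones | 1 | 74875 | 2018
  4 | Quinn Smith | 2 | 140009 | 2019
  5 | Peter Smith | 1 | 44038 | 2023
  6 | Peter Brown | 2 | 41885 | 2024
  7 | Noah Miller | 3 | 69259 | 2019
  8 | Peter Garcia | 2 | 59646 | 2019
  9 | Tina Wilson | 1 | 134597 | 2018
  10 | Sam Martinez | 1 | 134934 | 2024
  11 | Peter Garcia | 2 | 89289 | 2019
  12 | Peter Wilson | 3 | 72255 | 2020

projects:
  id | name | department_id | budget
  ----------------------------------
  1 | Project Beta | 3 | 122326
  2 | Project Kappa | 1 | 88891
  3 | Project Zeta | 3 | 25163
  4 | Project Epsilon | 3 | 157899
SELECT name, budget FROM departments ORDER BY budget ASC LIMIT 1

Execution result:
name | budget
HR | 108933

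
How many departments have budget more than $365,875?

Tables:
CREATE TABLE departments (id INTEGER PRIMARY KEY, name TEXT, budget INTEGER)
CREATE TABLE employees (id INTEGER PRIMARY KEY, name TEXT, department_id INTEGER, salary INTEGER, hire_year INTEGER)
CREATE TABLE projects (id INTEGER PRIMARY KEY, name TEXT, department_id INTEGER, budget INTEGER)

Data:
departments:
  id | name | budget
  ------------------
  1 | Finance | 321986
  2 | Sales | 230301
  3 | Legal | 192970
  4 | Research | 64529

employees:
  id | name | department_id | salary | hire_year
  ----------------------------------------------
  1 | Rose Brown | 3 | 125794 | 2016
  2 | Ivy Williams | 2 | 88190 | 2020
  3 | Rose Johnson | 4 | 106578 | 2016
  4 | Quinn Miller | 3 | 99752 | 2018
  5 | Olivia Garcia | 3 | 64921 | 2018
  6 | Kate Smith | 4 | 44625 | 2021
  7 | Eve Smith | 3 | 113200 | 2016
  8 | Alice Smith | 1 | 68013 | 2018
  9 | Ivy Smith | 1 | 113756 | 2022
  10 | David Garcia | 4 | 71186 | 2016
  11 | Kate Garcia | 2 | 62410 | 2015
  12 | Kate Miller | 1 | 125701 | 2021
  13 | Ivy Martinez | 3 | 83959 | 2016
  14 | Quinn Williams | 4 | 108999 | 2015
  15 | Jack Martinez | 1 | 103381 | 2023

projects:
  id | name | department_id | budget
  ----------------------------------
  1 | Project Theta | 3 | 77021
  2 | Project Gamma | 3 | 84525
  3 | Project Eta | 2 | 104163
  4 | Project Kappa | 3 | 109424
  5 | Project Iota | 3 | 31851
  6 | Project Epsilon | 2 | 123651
SELECT COUNT(*) FROM departments WHERE budget > 365875

Execution result:
0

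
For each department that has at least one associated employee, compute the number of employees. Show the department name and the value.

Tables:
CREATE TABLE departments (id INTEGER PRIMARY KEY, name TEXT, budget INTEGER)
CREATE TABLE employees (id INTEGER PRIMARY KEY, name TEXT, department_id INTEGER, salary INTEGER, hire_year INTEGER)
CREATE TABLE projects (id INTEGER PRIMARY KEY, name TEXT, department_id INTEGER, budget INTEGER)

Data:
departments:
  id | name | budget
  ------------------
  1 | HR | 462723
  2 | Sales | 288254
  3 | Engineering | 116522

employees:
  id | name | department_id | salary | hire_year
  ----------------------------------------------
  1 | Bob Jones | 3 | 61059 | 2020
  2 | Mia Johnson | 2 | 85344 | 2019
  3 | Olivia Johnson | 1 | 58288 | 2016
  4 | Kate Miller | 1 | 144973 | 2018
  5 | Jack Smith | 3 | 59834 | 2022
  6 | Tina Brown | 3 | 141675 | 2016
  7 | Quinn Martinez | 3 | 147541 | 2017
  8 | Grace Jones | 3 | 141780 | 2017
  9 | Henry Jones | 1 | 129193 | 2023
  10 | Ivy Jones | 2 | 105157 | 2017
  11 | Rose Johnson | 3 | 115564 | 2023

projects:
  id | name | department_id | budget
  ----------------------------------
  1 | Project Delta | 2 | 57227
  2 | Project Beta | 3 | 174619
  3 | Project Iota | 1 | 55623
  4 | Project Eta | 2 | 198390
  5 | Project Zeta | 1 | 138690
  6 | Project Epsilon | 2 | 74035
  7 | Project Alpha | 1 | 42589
SELECT p.name, COUNT(*) AS n FROM employees c JOIN departments p ON c.department_id = p.id GROUP BY p.id, p.name

Execution result:
name | n
HR | 3
Sales | 2
Engineering | 6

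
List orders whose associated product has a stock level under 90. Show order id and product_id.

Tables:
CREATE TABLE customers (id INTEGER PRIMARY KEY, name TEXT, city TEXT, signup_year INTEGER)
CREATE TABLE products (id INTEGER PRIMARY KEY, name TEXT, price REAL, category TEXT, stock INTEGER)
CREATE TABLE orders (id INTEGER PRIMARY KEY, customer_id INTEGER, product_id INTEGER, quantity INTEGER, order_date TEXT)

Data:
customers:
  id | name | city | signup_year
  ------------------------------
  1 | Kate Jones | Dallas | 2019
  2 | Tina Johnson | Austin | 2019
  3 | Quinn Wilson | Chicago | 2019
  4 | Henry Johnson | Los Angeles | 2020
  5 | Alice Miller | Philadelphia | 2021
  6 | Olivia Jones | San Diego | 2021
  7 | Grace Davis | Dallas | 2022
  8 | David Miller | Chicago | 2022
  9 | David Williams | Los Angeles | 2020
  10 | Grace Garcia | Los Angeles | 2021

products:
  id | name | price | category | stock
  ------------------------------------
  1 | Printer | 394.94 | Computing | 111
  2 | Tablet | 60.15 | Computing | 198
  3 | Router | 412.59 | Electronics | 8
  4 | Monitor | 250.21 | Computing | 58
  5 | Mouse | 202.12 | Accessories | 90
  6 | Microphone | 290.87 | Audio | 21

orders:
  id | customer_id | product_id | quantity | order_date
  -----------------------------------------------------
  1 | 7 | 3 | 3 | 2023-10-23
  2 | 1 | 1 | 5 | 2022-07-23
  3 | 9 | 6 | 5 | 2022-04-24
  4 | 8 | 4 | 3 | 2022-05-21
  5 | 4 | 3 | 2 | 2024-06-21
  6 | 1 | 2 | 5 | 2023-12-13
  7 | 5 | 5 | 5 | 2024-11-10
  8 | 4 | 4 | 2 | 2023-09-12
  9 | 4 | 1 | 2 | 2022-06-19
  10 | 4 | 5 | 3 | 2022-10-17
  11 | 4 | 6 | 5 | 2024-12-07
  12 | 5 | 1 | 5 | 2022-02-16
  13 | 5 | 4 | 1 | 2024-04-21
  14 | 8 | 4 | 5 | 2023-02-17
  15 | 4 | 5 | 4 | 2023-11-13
SELECT id, product_id FROM orders WHERE product_id IN (SELECT id FROM products WHERE stock < 90)

Execution result:
id | product_id
1 | 3
3 | 6
4 | 4
5 | 3
8 | 4
11 | 6
13 | 4
14 | 4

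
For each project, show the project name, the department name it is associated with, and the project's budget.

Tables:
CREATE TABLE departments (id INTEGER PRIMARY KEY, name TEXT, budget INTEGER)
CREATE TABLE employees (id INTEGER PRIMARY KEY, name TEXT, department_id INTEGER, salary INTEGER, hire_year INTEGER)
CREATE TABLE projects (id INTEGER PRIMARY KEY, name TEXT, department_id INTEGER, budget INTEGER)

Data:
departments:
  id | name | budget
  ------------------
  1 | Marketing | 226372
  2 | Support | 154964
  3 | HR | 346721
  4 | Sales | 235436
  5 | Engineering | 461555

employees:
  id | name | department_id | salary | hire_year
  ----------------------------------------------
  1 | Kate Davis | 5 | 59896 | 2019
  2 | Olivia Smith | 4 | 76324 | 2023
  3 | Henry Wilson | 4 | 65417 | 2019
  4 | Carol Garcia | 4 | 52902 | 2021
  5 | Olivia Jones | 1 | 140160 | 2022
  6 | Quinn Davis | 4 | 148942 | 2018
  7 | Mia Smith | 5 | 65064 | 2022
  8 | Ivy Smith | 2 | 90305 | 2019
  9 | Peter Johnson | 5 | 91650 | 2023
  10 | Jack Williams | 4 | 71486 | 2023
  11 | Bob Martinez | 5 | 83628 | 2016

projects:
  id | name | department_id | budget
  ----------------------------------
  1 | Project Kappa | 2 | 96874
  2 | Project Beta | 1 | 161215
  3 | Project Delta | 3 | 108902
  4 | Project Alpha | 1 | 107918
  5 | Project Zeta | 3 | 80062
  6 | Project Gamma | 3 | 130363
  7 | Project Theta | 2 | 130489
SELECT c.name, p.name AS department, c.budget FROM projects c JOIN departments p ON c.department_id = p.id

Execution result:
name | department | budget
Project Kappa | Support | 96874
Project Beta | Marketing | 161215
Project Delta | HR | 108902
Project Alpha | Marketing | 107918
Project Zeta | HR | 80062
Project Gamma | HR | 130363
Project Theta | Support | 130489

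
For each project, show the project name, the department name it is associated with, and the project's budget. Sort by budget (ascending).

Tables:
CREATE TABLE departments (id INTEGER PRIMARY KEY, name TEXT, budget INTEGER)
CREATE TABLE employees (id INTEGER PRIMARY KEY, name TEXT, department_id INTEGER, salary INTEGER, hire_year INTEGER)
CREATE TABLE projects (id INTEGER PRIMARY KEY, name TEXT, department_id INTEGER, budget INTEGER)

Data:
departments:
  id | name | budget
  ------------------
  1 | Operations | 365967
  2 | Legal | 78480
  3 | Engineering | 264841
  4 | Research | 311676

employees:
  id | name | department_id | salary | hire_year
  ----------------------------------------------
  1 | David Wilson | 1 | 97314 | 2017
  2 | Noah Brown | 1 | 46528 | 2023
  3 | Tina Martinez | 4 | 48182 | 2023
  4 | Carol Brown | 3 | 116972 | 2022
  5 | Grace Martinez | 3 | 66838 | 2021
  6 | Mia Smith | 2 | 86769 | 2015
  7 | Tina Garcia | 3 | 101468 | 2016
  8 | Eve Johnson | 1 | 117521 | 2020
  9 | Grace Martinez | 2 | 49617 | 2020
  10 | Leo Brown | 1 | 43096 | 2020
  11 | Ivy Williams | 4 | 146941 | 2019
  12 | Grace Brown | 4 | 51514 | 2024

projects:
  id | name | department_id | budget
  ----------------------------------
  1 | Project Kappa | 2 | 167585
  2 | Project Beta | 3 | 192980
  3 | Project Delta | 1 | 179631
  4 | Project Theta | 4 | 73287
SELECT c.name, p.name AS department, c.budget FROM projects c JOIN departments p ON c.department_id = p.id ORDER BY c.budget ASC

Execution result:
name | department | budget
Project Theta | Research | 73287
Project Kappa | Legal | 167585
Project Delta | Operations | 179631
Project Beta | Engineering | 192980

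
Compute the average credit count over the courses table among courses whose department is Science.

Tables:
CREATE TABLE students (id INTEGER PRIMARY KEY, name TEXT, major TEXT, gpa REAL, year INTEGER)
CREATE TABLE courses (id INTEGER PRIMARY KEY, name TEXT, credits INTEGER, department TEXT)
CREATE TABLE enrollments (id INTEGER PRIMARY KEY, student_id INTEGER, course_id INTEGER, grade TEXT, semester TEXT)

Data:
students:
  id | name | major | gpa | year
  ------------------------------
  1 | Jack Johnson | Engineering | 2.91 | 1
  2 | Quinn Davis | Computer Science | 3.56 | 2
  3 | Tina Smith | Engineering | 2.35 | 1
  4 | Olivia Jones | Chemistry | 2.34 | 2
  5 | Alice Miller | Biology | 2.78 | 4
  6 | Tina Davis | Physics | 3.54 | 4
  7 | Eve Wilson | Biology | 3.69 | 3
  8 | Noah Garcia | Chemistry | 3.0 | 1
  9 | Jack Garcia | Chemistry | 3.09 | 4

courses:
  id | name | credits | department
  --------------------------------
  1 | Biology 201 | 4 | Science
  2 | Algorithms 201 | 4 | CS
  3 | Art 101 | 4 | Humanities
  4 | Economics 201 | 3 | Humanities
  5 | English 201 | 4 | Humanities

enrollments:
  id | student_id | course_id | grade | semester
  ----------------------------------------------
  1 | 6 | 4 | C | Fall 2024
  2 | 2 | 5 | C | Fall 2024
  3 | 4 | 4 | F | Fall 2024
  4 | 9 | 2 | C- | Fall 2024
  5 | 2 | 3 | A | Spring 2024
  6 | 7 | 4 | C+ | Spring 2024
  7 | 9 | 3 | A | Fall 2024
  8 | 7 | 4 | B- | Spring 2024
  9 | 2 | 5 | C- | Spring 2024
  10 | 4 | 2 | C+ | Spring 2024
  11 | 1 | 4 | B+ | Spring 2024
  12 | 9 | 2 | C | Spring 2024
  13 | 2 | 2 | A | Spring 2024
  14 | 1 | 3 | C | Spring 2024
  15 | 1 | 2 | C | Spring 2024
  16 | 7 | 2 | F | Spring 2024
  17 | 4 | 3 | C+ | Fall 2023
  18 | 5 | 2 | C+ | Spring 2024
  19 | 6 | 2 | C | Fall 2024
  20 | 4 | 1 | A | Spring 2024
SELECT AVG(credits) FROM courses WHERE department = 'Science'

Execution result:
4.00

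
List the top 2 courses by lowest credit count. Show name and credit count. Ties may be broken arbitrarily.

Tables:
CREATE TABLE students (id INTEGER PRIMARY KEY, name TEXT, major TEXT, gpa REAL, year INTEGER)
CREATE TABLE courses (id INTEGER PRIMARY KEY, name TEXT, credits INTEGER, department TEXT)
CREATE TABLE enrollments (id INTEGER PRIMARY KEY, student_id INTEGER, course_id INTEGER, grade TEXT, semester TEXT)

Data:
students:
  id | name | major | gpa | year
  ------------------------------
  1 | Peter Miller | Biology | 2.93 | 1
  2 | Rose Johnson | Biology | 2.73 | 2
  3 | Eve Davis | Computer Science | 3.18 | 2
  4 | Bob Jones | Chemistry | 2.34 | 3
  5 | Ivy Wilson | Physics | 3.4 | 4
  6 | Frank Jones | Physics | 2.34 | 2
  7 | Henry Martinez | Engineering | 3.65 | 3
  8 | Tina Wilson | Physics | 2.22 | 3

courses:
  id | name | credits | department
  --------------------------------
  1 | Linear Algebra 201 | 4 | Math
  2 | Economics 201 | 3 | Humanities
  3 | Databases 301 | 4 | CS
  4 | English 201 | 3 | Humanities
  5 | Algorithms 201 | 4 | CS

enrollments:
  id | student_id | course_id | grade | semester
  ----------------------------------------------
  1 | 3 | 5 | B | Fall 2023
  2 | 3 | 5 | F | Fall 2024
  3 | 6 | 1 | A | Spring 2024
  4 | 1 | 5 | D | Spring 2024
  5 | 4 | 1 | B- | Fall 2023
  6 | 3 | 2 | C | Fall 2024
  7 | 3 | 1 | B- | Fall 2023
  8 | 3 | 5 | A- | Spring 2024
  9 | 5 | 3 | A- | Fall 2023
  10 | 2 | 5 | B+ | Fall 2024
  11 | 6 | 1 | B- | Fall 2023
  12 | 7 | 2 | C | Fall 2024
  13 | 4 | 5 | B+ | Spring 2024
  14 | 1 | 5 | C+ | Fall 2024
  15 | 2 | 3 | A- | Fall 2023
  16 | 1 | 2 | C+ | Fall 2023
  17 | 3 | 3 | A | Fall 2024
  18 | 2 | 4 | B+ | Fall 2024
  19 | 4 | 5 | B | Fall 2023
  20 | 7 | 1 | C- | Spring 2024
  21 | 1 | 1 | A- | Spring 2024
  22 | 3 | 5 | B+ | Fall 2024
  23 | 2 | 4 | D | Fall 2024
SELECT name, credits FROM courses ORDER BY credits ASC LIMIT 2

Execution result:
name | credits
Economics 201 | 3
English 201 | 3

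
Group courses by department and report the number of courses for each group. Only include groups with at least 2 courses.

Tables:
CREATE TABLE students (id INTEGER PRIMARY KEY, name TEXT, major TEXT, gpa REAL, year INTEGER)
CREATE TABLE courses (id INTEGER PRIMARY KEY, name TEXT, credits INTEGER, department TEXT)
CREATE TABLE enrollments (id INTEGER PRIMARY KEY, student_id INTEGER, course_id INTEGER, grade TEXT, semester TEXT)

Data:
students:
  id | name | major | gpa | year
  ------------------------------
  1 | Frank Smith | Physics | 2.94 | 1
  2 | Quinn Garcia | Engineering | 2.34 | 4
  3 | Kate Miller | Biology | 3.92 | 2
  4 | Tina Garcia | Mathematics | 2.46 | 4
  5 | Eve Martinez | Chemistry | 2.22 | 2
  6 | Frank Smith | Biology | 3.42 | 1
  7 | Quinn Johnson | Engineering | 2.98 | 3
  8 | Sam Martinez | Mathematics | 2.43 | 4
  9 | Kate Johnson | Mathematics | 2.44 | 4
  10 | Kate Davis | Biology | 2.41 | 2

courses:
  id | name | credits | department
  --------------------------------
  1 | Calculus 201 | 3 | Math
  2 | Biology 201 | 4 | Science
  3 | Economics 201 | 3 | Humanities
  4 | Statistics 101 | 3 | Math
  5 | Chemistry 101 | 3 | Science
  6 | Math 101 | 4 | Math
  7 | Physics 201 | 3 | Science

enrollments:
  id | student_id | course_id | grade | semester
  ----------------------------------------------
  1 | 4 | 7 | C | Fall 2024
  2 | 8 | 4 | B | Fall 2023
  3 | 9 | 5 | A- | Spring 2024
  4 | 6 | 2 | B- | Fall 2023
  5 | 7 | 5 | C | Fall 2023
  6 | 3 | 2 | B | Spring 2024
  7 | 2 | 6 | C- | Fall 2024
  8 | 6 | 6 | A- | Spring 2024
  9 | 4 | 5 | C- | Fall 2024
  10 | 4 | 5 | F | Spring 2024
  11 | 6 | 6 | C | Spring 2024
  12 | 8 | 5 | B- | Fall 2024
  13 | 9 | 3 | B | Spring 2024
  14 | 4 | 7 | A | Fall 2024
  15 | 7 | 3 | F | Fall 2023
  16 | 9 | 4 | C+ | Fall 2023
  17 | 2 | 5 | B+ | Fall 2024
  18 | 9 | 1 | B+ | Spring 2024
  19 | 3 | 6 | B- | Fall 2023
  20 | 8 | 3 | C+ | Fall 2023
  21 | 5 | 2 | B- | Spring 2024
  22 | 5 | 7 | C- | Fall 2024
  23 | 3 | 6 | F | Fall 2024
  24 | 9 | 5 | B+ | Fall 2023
SELECT department, COUNT(*) AS n FROM courses GROUP BY department HAVING COUNT(*) >= 2

Execution result:
department | n
Math | 3
Science | 3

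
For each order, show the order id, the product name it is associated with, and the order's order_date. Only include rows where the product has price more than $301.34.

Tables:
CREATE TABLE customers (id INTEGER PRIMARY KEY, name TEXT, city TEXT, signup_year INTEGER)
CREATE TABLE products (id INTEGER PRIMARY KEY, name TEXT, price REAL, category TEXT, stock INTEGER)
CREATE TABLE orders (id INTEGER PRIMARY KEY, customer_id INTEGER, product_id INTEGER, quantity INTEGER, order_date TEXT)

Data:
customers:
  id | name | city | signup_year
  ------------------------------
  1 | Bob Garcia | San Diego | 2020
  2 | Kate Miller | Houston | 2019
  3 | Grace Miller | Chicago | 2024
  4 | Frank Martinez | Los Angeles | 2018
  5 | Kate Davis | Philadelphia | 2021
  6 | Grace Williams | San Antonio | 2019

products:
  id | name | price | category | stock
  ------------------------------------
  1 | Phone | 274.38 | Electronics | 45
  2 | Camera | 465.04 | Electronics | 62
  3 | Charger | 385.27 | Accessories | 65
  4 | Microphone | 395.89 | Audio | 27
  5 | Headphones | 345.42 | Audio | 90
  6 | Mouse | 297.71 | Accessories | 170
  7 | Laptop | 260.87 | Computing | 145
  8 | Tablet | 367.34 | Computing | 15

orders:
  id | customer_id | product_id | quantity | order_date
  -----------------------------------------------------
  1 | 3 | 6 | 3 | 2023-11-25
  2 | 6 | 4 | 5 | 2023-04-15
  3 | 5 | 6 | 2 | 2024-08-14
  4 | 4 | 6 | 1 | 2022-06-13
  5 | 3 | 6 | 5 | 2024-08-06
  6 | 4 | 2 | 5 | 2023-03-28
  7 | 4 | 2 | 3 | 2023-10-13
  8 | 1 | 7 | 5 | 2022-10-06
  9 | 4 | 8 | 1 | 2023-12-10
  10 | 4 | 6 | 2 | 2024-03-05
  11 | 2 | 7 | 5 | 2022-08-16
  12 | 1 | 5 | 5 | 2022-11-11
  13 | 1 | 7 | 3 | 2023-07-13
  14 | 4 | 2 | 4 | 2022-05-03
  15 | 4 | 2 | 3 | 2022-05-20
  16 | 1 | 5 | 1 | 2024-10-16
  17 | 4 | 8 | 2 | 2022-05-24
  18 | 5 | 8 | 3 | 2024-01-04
SELECT c.id, p.name AS product, c.order_date FROM orders c JOIN products p ON c.product_id = p.id WHERE p.price > 301.34

Execution result:
id | product | order_date
2 | Microphone | 2023-04-15
6 | Camera | 2023-03-28
7 | Camera | 2023-10-13
9 | Tablet | 2023-12-10
12 | Headphones | 2022-11-11
14 | Camera | 2022-05-03
15 | Camera | 2022-05-20
16 | Headphones | 2024-10-16
17 | Tablet | 2022-05-24
18 | Tablet | 2024-01-04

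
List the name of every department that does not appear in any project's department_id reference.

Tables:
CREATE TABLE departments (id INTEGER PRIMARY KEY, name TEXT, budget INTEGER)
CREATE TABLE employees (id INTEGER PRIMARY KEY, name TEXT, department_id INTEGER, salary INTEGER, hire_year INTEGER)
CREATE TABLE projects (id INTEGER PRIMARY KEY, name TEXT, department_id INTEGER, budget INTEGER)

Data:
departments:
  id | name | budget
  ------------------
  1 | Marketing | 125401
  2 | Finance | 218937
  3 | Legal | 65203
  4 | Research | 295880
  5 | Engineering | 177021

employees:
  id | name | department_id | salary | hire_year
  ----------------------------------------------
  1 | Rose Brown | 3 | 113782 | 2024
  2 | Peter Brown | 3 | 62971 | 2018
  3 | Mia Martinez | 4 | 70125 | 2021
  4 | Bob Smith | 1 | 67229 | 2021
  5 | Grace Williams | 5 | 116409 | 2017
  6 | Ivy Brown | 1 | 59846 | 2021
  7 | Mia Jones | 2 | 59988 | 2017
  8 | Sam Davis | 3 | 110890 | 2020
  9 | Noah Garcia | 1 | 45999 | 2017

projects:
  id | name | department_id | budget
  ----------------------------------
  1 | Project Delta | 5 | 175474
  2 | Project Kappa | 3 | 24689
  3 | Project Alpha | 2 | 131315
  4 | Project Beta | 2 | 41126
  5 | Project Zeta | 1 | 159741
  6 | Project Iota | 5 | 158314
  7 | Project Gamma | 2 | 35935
SELECT p.name FROM departments p LEFT JOIN projects c ON c.department_id = p.id WHERE c.id IS NULL

Execution result:
Research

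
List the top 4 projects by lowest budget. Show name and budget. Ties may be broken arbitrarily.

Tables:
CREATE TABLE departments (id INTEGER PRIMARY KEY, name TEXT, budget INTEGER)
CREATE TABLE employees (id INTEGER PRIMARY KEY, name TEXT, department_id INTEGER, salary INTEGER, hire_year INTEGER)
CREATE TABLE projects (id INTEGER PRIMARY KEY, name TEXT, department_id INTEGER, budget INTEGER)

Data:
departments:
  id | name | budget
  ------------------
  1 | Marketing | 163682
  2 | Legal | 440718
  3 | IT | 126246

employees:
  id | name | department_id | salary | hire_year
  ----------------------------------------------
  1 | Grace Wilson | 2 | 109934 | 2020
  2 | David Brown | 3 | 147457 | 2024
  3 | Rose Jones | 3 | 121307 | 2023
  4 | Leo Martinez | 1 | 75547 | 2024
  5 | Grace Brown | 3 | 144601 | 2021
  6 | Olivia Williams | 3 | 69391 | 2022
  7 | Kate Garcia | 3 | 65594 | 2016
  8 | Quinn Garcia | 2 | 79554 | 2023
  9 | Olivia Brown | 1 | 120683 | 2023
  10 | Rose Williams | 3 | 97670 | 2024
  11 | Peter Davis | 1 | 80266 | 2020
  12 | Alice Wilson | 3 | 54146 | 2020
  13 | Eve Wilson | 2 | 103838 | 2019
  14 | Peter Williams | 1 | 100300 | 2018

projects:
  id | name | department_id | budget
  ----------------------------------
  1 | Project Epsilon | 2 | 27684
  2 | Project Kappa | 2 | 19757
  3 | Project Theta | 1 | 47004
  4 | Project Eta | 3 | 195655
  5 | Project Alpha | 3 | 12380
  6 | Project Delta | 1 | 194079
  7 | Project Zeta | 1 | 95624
SELECT name, budget FROM projects ORDER BY budget ASC LIMIT 4

Execution result:
name | budget
Project Alpha | 12380
Project Kappa | 19757
Project Epsilon | 27684
Project Theta | 47004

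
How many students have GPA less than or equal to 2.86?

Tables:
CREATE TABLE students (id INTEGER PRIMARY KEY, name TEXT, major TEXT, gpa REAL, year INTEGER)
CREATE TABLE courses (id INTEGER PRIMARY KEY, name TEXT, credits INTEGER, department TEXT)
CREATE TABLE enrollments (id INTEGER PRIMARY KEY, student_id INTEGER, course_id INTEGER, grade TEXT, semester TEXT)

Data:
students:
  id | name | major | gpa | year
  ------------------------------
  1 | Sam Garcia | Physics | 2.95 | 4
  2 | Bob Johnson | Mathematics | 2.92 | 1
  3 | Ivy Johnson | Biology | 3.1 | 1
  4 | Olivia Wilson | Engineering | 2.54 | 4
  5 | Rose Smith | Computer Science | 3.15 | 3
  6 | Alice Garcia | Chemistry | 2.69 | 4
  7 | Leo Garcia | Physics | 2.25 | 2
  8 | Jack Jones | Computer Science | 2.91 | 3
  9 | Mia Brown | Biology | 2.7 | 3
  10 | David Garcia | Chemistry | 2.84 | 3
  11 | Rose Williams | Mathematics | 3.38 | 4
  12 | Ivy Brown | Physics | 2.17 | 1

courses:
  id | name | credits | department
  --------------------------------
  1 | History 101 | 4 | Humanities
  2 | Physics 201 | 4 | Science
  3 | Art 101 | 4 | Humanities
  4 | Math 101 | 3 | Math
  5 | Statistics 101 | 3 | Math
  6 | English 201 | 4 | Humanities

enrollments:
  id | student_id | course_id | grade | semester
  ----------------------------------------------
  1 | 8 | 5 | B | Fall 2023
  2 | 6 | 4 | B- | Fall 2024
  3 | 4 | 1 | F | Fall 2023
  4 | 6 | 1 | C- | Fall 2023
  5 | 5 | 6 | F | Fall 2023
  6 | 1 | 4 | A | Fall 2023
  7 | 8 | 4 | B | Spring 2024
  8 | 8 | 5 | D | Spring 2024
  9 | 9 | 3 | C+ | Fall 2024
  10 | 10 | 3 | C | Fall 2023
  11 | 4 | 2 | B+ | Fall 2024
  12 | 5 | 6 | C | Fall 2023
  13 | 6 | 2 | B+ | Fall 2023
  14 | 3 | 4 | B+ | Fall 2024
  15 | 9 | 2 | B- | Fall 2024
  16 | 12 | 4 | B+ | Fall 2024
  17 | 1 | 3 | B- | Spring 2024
SELECT COUNT(*) FROM students WHERE gpa <= 2.86

Execution result:
6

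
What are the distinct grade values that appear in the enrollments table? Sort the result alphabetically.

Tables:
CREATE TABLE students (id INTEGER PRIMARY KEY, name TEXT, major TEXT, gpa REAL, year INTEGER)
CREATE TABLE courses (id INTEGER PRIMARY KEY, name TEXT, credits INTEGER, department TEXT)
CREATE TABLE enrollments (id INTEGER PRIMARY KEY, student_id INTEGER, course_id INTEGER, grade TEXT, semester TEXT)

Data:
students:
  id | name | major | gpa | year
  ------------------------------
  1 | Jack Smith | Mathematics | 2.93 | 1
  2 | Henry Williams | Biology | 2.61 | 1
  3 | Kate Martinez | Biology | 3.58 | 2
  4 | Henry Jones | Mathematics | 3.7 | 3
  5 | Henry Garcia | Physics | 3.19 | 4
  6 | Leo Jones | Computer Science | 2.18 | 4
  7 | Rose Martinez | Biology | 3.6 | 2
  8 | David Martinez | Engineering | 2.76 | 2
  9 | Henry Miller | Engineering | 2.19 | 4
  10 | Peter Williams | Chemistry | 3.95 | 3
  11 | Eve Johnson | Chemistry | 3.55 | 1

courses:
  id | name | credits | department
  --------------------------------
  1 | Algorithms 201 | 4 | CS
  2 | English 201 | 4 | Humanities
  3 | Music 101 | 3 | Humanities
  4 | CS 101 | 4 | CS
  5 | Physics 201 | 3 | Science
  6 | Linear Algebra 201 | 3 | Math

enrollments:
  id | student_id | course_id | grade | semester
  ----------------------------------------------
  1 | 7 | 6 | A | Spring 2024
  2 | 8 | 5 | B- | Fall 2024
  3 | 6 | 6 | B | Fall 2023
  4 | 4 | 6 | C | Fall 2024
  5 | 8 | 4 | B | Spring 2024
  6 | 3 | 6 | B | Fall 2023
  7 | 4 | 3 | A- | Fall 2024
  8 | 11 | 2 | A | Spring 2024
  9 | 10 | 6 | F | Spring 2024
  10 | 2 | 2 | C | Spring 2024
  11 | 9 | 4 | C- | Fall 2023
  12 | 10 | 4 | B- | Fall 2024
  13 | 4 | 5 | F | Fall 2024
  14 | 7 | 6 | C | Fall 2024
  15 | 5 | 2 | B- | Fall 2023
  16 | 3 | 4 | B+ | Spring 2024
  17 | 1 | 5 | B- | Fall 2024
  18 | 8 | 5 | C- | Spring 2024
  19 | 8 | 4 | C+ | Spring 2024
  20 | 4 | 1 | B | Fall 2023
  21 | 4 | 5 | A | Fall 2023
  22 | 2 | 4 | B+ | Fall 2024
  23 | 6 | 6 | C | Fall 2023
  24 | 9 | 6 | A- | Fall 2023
SELECT DISTINCT grade FROM enrollments ORDER BY grade

Execution result:
grade
A
A-
B
B+
B-
C
C+
C-
F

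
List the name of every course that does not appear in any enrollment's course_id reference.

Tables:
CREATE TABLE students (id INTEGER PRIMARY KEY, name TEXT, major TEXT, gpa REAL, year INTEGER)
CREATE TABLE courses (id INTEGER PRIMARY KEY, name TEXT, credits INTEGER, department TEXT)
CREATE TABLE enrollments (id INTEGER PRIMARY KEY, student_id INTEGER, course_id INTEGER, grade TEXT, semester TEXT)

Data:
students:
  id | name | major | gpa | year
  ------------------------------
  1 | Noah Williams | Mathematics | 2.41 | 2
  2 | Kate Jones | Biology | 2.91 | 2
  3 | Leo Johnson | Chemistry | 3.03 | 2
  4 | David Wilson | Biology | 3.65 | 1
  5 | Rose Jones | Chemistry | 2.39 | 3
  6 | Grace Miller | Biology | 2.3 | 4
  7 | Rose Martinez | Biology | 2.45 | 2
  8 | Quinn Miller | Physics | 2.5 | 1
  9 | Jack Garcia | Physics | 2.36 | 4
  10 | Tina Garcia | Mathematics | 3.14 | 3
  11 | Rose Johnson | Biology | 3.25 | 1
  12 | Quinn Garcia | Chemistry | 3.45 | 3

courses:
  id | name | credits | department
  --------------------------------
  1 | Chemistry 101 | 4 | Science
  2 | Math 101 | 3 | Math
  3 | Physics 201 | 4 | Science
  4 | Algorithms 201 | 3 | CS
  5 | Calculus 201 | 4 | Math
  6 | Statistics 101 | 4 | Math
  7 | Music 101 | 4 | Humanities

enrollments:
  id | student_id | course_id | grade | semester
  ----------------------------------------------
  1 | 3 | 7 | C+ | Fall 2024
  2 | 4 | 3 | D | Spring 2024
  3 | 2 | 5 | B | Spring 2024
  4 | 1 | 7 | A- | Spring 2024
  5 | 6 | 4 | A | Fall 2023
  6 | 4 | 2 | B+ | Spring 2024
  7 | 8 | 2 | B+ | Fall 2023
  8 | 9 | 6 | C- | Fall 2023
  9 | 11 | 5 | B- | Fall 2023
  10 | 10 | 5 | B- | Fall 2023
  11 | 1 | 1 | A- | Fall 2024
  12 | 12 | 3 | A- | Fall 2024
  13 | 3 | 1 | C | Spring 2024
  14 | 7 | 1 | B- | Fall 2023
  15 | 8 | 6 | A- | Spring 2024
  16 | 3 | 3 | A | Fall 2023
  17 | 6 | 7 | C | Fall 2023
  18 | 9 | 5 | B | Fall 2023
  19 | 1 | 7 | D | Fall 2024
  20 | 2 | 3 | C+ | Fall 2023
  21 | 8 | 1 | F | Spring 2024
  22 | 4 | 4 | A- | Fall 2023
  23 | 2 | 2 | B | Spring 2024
SELECT p.name FROM courses p LEFT JOIN enrollments c ON c.course_id = p.id WHERE c.id IS NULL

Execution result:
(no rows)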